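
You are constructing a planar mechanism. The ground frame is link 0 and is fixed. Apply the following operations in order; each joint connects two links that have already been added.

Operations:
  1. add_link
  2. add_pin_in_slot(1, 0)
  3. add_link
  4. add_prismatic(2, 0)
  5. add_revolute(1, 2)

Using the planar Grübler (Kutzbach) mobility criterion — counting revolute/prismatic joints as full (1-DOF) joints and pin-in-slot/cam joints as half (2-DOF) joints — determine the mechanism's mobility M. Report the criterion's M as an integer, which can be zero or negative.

ground; <1,0,0>
#1 <2,0,0>
PS:1↔0 J2 <2,0,1>
#2 <3,0,1>
P:2↔0 J1 <3,1,1>
R:1↔2 J1 <3,2,1>
3×2 − 2×2 − 1×1 = 1

M = 1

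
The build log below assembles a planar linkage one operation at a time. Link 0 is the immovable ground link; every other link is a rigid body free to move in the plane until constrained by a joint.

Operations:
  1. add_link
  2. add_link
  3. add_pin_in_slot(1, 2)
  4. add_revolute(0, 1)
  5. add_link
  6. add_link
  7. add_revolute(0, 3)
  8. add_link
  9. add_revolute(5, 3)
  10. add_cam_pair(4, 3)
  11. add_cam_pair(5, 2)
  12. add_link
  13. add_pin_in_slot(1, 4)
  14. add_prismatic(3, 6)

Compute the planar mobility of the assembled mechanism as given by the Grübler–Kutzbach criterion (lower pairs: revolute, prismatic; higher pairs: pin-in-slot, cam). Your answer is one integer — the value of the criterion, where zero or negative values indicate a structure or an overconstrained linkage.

M = 6

[1;0;0] (link 0 is ground)
L+ [2;0;0]
L+ [3;0;0]
PS(1,2)∈J2 [3;0;1]
R(0,1)∈J1 [3;1;1]
L+ [4;1;1]
L+ [5;1;1]
R(0,3)∈J1 [5;2;1]
L+ [6;2;1]
R(5,3)∈J1 [6;3;1]
C(4,3)∈J2 [6;3;2]
C(5,2)∈J2 [6;3;3]
L+ [7;3;3]
PS(1,4)∈J2 [7;3;4]
P(3,6)∈J1 [7;4;4]
mobility = 18 − 8 − 4 = 6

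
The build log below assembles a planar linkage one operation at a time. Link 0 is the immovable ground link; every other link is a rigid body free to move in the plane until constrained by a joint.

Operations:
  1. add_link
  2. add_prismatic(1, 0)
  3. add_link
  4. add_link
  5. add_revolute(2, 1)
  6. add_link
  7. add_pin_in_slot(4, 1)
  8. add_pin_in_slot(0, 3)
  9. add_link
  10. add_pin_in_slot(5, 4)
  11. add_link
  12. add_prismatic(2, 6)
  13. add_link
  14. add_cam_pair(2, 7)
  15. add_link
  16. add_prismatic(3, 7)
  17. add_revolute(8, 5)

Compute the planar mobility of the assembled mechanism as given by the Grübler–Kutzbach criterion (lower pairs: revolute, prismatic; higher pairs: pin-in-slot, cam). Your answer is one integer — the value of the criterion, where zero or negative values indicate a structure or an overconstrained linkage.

link 0 = ground. State L|J1|J2 = 1|0|0
+link1  2|0|0
P(1,0) f=1→J1  2|1|0
+link2  3|1|0
+link3  4|1|0
R(2,1) f=1→J1  4|2|0
+link4  5|2|0
PS(4,1) f=2→J2  5|2|1
PS(0,3) f=2→J2  5|2|2
+link5  6|2|2
PS(5,4) f=2→J2  6|2|3
+link6  7|2|3
P(2,6) f=1→J1  7|3|3
+link7  8|3|3
C(2,7) f=2→J2  8|3|4
+link8  9|3|4
P(3,7) f=1→J1  9|4|4
R(8,5) f=1→J1  9|5|4
M = 3(9−1)−2·5−4 = 24−10−4 = 10

M = 10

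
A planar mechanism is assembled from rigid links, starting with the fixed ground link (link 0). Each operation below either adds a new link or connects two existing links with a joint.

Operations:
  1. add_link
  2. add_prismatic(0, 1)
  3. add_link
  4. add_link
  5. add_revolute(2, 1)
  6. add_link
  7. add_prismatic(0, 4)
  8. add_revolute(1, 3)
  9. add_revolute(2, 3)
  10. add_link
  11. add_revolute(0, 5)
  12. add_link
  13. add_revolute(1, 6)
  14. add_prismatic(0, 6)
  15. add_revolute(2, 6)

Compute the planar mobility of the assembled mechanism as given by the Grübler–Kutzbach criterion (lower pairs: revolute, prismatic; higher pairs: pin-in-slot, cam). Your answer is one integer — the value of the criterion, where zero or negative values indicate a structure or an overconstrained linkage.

L=1 J1=0 J2=0
add link → L=2 J1=0 J2=0
P@0,1 dof=1 J1 → L=2 J1=1 J2=0
add link → L=3 J1=1 J2=0
add link → L=4 J1=1 J2=0
R@2,1 dof=1 J1 → L=4 J1=2 J2=0
add link → L=5 J1=2 J2=0
P@0,4 dof=1 J1 → L=5 J1=3 J2=0
R@1,3 dof=1 J1 → L=5 J1=4 J2=0
R@2,3 dof=1 J1 → L=5 J1=5 J2=0
add link → L=6 J1=5 J2=0
R@0,5 dof=1 J1 → L=6 J1=6 J2=0
add link → L=7 J1=6 J2=0
R@1,6 dof=1 J1 → L=7 J1=7 J2=0
P@0,6 dof=1 J1 → L=7 J1=8 J2=0
R@2,6 dof=1 J1 → L=7 J1=9 J2=0
M=3(L−1)−2J1−J2=3·6−2·9−0=0

M = 0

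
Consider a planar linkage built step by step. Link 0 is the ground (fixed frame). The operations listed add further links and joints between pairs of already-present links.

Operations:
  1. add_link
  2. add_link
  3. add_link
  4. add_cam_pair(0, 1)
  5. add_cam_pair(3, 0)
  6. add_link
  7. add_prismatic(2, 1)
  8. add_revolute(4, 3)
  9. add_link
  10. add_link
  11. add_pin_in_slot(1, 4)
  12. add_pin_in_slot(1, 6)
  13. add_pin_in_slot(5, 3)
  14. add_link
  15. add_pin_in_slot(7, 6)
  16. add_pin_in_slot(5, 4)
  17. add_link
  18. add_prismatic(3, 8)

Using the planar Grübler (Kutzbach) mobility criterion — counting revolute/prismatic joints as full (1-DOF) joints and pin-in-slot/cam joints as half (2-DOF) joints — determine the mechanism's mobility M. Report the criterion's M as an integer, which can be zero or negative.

M = 11

[1;0;0] (link 0 is ground)
L+ [2;0;0]
L+ [3;0;0]
L+ [4;0;0]
C(0,1)∈J2 [4;0;1]
C(3,0)∈J2 [4;0;2]
L+ [5;0;2]
P(2,1)∈J1 [5;1;2]
R(4,3)∈J1 [5;2;2]
L+ [6;2;2]
L+ [7;2;2]
PS(1,4)∈J2 [7;2;3]
PS(1,6)∈J2 [7;2;4]
PS(5,3)∈J2 [7;2;5]
L+ [8;2;5]
PS(7,6)∈J2 [8;2;6]
PS(5,4)∈J2 [8;2;7]
L+ [9;2;7]
P(3,8)∈J1 [9;3;7]
mobility = 24 − 6 − 7 = 11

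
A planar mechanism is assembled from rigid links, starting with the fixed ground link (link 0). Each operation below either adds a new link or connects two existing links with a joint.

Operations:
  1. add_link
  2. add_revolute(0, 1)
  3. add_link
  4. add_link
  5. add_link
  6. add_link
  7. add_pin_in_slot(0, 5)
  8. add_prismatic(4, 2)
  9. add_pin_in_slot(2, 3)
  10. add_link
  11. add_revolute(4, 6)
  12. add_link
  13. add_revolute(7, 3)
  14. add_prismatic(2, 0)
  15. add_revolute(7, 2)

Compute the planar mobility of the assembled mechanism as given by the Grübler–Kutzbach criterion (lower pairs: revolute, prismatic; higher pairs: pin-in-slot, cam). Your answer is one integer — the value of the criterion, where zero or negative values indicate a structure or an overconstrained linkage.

M = 7

ground; <1,0,0>
#1 <2,0,0>
R:0↔1 J1 <2,1,0>
#2 <3,1,0>
#3 <4,1,0>
#4 <5,1,0>
#5 <6,1,0>
PS:0↔5 J2 <6,1,1>
P:4↔2 J1 <6,2,1>
PS:2↔3 J2 <6,2,2>
#6 <7,2,2>
R:4↔6 J1 <7,3,2>
#7 <8,3,2>
R:7↔3 J1 <8,4,2>
P:2↔0 J1 <8,5,2>
R:7↔2 J1 <8,6,2>
3×7 − 2×6 − 1×2 = 7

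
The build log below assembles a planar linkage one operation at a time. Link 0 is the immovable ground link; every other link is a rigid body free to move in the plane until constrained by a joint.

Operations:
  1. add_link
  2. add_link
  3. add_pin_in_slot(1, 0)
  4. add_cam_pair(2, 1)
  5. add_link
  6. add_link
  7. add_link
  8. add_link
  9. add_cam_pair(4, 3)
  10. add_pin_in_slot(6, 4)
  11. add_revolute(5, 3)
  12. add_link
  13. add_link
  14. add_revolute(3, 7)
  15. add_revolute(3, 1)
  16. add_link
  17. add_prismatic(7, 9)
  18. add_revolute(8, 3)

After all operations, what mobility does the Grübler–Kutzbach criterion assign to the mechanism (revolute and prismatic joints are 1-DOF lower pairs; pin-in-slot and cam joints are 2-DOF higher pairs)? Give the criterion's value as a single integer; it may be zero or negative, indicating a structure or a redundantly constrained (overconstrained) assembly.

L=1 J1=0 J2=0
add link → L=2 J1=0 J2=0
add link → L=3 J1=0 J2=0
PS@1,0 dof=2 J2 → L=3 J1=0 J2=1
C@2,1 dof=2 J2 → L=3 J1=0 J2=2
add link → L=4 J1=0 J2=2
add link → L=5 J1=0 J2=2
add link → L=6 J1=0 J2=2
add link → L=7 J1=0 J2=2
C@4,3 dof=2 J2 → L=7 J1=0 J2=3
PS@6,4 dof=2 J2 → L=7 J1=0 J2=4
R@5,3 dof=1 J1 → L=7 J1=1 J2=4
add link → L=8 J1=1 J2=4
add link → L=9 J1=1 J2=4
R@3,7 dof=1 J1 → L=9 J1=2 J2=4
R@3,1 dof=1 J1 → L=9 J1=3 J2=4
add link → L=10 J1=3 J2=4
P@7,9 dof=1 J1 → L=10 J1=4 J2=4
R@8,3 dof=1 J1 → L=10 J1=5 J2=4
M=3(L−1)−2J1−J2=3·9−2·5−4=13

M = 13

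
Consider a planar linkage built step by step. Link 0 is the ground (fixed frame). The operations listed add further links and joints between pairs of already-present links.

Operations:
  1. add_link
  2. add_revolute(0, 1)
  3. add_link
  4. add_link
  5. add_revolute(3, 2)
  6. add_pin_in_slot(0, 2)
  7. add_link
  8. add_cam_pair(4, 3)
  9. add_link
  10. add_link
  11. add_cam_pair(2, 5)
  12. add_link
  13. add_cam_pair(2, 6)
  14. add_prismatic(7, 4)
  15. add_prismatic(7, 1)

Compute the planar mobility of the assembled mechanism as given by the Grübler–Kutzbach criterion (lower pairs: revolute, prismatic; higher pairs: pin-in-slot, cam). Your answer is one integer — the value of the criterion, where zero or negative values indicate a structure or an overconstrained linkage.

link 0 = ground. State L|J1|J2 = 1|0|0
+link1  2|0|0
R(0,1) f=1→J1  2|1|0
+link2  3|1|0
+link3  4|1|0
R(3,2) f=1→J1  4|2|0
PS(0,2) f=2→J2  4|2|1
+link4  5|2|1
C(4,3) f=2→J2  5|2|2
+link5  6|2|2
+link6  7|2|2
C(2,5) f=2→J2  7|2|3
+link7  8|2|3
C(2,6) f=2→J2  8|2|4
P(7,4) f=1→J1  8|3|4
P(7,1) f=1→J1  8|4|4
M = 3(8−1)−2·4−4 = 21−8−4 = 9

M = 9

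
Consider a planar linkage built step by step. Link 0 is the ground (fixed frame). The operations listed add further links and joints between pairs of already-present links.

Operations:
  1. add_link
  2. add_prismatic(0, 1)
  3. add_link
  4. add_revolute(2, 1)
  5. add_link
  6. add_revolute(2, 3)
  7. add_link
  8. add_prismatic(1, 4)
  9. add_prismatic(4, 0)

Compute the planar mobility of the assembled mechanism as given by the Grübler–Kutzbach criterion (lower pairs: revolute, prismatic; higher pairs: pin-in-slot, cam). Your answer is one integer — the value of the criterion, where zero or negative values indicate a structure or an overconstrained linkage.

M = 2

(L,J1,J2)=(1,0,0); link0 fixed
link1: (2,0,0)
P 0-1 [J1]: (2,1,0)
link2: (3,1,0)
R 2-1 [J1]: (3,2,0)
link3: (4,2,0)
R 2-3 [J1]: (4,3,0)
link4: (5,3,0)
P 1-4 [J1]: (5,4,0)
P 4-0 [J1]: (5,5,0)
Grübler: 3·4 − 2·5 − 0 = 2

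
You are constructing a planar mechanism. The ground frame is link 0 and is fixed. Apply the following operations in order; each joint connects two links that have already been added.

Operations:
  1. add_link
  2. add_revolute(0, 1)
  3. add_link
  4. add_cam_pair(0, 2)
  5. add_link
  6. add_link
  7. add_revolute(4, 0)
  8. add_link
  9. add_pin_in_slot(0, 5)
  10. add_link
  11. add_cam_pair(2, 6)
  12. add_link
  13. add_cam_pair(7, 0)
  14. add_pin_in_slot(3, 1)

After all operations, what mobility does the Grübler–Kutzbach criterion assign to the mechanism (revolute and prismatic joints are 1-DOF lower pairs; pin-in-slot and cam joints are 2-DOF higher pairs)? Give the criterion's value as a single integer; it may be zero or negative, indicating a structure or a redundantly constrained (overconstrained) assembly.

M = 12

[1;0;0] (link 0 is ground)
L+ [2;0;0]
R(0,1)∈J1 [2;1;0]
L+ [3;1;0]
C(0,2)∈J2 [3;1;1]
L+ [4;1;1]
L+ [5;1;1]
R(4,0)∈J1 [5;2;1]
L+ [6;2;1]
PS(0,5)∈J2 [6;2;2]
L+ [7;2;2]
C(2,6)∈J2 [7;2;3]
L+ [8;2;3]
C(7,0)∈J2 [8;2;4]
PS(3,1)∈J2 [8;2;5]
mobility = 21 − 4 − 5 = 12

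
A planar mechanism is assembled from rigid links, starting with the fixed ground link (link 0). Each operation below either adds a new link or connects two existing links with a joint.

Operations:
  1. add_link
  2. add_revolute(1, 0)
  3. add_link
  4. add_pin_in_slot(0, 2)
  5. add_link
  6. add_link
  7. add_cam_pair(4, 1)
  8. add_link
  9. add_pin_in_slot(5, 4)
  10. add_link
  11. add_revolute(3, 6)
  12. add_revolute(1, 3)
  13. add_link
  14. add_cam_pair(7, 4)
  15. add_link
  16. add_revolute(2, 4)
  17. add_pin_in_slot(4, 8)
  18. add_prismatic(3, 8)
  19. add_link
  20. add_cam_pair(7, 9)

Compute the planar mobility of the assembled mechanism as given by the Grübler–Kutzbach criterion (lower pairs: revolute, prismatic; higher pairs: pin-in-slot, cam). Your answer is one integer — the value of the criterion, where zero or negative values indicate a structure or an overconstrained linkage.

M = 11

L=1 J1=0 J2=0
add link → L=2 J1=0 J2=0
R@1,0 dof=1 J1 → L=2 J1=1 J2=0
add link → L=3 J1=1 J2=0
PS@0,2 dof=2 J2 → L=3 J1=1 J2=1
add link → L=4 J1=1 J2=1
add link → L=5 J1=1 J2=1
C@4,1 dof=2 J2 → L=5 J1=1 J2=2
add link → L=6 J1=1 J2=2
PS@5,4 dof=2 J2 → L=6 J1=1 J2=3
add link → L=7 J1=1 J2=3
R@3,6 dof=1 J1 → L=7 J1=2 J2=3
R@1,3 dof=1 J1 → L=7 J1=3 J2=3
add link → L=8 J1=3 J2=3
C@7,4 dof=2 J2 → L=8 J1=3 J2=4
add link → L=9 J1=3 J2=4
R@2,4 dof=1 J1 → L=9 J1=4 J2=4
PS@4,8 dof=2 J2 → L=9 J1=4 J2=5
P@3,8 dof=1 J1 → L=9 J1=5 J2=5
add link → L=10 J1=5 J2=5
C@7,9 dof=2 J2 → L=10 J1=5 J2=6
M=3(L−1)−2J1−J2=3·9−2·5−6=11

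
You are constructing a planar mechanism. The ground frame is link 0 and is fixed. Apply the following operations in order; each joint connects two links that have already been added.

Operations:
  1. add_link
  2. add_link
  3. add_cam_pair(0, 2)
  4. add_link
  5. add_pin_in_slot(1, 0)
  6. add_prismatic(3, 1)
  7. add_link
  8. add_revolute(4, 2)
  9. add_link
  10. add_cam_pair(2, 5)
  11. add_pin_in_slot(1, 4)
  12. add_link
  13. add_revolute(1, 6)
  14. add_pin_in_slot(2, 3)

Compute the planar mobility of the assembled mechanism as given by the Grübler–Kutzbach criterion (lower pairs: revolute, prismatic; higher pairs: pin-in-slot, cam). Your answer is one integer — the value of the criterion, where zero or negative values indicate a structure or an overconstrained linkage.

(L,J1,J2)=(1,0,0); link0 fixed
link1: (2,0,0)
link2: (3,0,0)
C 0-2 [J2]: (3,0,1)
link3: (4,0,1)
PS 1-0 [J2]: (4,0,2)
P 3-1 [J1]: (4,1,2)
link4: (5,1,2)
R 4-2 [J1]: (5,2,2)
link5: (6,2,2)
C 2-5 [J2]: (6,2,3)
PS 1-4 [J2]: (6,2,4)
link6: (7,2,4)
R 1-6 [J1]: (7,3,4)
PS 2-3 [J2]: (7,3,5)
Grübler: 3·6 − 2·3 − 5 = 7

M = 7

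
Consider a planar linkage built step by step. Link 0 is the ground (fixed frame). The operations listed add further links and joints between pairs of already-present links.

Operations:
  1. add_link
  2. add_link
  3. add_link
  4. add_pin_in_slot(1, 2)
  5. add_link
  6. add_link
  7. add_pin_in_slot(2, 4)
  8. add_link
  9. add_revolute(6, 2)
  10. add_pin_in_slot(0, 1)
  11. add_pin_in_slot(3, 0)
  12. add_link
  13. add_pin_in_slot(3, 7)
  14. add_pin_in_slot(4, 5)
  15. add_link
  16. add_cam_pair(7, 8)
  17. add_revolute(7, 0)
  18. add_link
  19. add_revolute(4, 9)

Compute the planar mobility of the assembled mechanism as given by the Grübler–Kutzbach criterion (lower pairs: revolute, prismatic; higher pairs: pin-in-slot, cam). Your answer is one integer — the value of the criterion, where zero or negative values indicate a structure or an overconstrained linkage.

L=1 J1=0 J2=0
add link → L=2 J1=0 J2=0
add link → L=3 J1=0 J2=0
add link → L=4 J1=0 J2=0
PS@1,2 dof=2 J2 → L=4 J1=0 J2=1
add link → L=5 J1=0 J2=1
add link → L=6 J1=0 J2=1
PS@2,4 dof=2 J2 → L=6 J1=0 J2=2
add link → L=7 J1=0 J2=2
R@6,2 dof=1 J1 → L=7 J1=1 J2=2
PS@0,1 dof=2 J2 → L=7 J1=1 J2=3
PS@3,0 dof=2 J2 → L=7 J1=1 J2=4
add link → L=8 J1=1 J2=4
PS@3,7 dof=2 J2 → L=8 J1=1 J2=5
PS@4,5 dof=2 J2 → L=8 J1=1 J2=6
add link → L=9 J1=1 J2=6
C@7,8 dof=2 J2 → L=9 J1=1 J2=7
R@7,0 dof=1 J1 → L=9 J1=2 J2=7
add link → L=10 J1=2 J2=7
R@4,9 dof=1 J1 → L=10 J1=3 J2=7
M=3(L−1)−2J1−J2=3·9−2·3−7=14

M = 14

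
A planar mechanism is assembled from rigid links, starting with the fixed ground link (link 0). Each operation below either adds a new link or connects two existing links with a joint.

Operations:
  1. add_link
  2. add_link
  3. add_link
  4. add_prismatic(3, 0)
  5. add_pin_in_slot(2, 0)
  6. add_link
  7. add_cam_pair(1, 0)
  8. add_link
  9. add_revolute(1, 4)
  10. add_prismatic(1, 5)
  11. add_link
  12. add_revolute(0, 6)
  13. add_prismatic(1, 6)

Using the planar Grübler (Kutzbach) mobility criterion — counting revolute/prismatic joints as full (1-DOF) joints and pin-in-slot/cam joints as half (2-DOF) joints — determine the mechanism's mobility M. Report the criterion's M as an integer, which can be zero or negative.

ground; <1,0,0>
#1 <2,0,0>
#2 <3,0,0>
#3 <4,0,0>
P:3↔0 J1 <4,1,0>
PS:2↔0 J2 <4,1,1>
#4 <5,1,1>
C:1↔0 J2 <5,1,2>
#5 <6,1,2>
R:1↔4 J1 <6,2,2>
P:1↔5 J1 <6,3,2>
#6 <7,3,2>
R:0↔6 J1 <7,4,2>
P:1↔6 J1 <7,5,2>
3×6 − 2×5 − 1×2 = 6

M = 6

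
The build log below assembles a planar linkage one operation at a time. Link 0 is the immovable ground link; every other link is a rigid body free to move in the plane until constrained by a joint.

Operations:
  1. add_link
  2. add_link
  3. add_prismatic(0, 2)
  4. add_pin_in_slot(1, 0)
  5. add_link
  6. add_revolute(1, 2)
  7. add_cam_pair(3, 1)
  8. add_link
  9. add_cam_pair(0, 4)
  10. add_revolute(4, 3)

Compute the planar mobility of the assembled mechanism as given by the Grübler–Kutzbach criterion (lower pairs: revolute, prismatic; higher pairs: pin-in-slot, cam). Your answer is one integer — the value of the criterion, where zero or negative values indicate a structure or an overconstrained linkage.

M = 3

ground; <1,0,0>
#1 <2,0,0>
#2 <3,0,0>
P:0↔2 J1 <3,1,0>
PS:1↔0 J2 <3,1,1>
#3 <4,1,1>
R:1↔2 J1 <4,2,1>
C:3↔1 J2 <4,2,2>
#4 <5,2,2>
C:0↔4 J2 <5,2,3>
R:4↔3 J1 <5,3,3>
3×4 − 2×3 − 1×3 = 3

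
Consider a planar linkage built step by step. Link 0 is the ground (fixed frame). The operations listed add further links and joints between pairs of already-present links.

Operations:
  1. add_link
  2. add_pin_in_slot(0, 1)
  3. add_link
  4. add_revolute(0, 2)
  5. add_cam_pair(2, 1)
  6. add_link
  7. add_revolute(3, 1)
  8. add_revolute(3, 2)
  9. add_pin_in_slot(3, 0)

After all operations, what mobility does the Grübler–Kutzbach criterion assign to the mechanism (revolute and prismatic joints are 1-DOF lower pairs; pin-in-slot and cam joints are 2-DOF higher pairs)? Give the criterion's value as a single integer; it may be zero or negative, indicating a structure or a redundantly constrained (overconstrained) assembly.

(L,J1,J2)=(1,0,0); link0 fixed
link1: (2,0,0)
PS 0-1 [J2]: (2,0,1)
link2: (3,0,1)
R 0-2 [J1]: (3,1,1)
C 2-1 [J2]: (3,1,2)
link3: (4,1,2)
R 3-1 [J1]: (4,2,2)
R 3-2 [J1]: (4,3,2)
PS 3-0 [J2]: (4,3,3)
Grübler: 3·3 − 2·3 − 3 = 0

M = 0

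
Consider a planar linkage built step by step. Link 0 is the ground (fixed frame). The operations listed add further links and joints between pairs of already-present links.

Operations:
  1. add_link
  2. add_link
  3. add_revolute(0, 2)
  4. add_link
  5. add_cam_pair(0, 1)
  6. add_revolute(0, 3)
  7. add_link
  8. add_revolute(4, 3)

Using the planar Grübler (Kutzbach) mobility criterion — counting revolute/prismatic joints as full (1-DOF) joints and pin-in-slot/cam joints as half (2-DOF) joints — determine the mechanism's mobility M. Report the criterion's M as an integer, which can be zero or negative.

M = 5

(L,J1,J2)=(1,0,0); link0 fixed
link1: (2,0,0)
link2: (3,0,0)
R 0-2 [J1]: (3,1,0)
link3: (4,1,0)
C 0-1 [J2]: (4,1,1)
R 0-3 [J1]: (4,2,1)
link4: (5,2,1)
R 4-3 [J1]: (5,3,1)
Grübler: 3·4 − 2·3 − 1 = 5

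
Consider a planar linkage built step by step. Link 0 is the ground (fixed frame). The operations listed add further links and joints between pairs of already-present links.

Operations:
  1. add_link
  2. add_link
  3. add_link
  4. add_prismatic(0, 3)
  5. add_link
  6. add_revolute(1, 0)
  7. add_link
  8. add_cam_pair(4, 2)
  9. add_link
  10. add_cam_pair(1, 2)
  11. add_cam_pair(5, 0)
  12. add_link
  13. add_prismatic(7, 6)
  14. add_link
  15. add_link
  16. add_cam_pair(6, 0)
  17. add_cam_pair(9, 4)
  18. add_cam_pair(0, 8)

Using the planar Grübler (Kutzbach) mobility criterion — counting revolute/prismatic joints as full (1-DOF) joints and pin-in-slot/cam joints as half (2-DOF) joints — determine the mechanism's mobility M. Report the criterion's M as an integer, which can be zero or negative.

M = 15

[1;0;0] (link 0 is ground)
L+ [2;0;0]
L+ [3;0;0]
L+ [4;0;0]
P(0,3)∈J1 [4;1;0]
L+ [5;1;0]
R(1,0)∈J1 [5;2;0]
L+ [6;2;0]
C(4,2)∈J2 [6;2;1]
L+ [7;2;1]
C(1,2)∈J2 [7;2;2]
C(5,0)∈J2 [7;2;3]
L+ [8;2;3]
P(7,6)∈J1 [8;3;3]
L+ [9;3;3]
L+ [10;3;3]
C(6,0)∈J2 [10;3;4]
C(9,4)∈J2 [10;3;5]
C(0,8)∈J2 [10;3;6]
mobility = 27 − 6 − 6 = 15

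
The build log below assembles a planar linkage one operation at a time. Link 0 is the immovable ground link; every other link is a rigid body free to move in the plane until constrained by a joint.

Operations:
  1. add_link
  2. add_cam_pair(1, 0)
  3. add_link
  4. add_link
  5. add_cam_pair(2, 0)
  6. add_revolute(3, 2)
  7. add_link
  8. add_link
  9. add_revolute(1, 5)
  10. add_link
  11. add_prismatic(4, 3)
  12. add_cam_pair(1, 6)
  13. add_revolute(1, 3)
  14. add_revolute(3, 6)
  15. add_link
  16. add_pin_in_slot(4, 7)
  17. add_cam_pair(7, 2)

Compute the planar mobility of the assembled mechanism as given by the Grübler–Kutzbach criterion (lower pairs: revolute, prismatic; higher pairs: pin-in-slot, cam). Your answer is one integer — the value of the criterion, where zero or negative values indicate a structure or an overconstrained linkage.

M = 6

ground; <1,0,0>
#1 <2,0,0>
C:1↔0 J2 <2,0,1>
#2 <3,0,1>
#3 <4,0,1>
C:2↔0 J2 <4,0,2>
R:3↔2 J1 <4,1,2>
#4 <5,1,2>
#5 <6,1,2>
R:1↔5 J1 <6,2,2>
#6 <7,2,2>
P:4↔3 J1 <7,3,2>
C:1↔6 J2 <7,3,3>
R:1↔3 J1 <7,4,3>
R:3↔6 J1 <7,5,3>
#7 <8,5,3>
PS:4↔7 J2 <8,5,4>
C:7↔2 J2 <8,5,5>
3×7 − 2×5 − 1×5 = 6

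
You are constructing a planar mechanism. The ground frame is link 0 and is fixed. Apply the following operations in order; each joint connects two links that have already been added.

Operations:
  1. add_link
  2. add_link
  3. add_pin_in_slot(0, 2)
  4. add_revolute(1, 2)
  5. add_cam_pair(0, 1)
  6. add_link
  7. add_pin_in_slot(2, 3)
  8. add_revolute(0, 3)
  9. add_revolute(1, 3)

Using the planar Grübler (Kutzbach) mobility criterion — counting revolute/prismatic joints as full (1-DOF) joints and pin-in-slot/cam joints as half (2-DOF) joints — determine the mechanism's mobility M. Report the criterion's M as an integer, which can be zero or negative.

M = 0

[1;0;0] (link 0 is ground)
L+ [2;0;0]
L+ [3;0;0]
PS(0,2)∈J2 [3;0;1]
R(1,2)∈J1 [3;1;1]
C(0,1)∈J2 [3;1;2]
L+ [4;1;2]
PS(2,3)∈J2 [4;1;3]
R(0,3)∈J1 [4;2;3]
R(1,3)∈J1 [4;3;3]
mobility = 9 − 6 − 3 = 0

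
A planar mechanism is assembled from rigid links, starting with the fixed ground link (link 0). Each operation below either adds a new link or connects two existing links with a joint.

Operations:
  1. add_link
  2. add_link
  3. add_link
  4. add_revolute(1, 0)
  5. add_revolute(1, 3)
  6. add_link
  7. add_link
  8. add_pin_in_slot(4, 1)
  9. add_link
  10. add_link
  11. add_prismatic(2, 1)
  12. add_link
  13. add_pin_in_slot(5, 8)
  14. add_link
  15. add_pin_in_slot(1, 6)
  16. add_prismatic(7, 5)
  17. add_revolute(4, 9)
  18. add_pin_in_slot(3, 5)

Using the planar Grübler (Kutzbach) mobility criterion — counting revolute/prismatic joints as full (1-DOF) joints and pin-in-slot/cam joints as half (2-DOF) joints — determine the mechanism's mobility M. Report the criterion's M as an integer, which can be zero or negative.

link 0 = ground. State L|J1|J2 = 1|0|0
+link1  2|0|0
+link2  3|0|0
+link3  4|0|0
R(1,0) f=1→J1  4|1|0
R(1,3) f=1→J1  4|2|0
+link4  5|2|0
+link5  6|2|0
PS(4,1) f=2→J2  6|2|1
+link6  7|2|1
+link7  8|2|1
P(2,1) f=1→J1  8|3|1
+link8  9|3|1
PS(5,8) f=2→J2  9|3|2
+link9  10|3|2
PS(1,6) f=2→J2  10|3|3
P(7,5) f=1→J1  10|4|3
R(4,9) f=1→J1  10|5|3
PS(3,5) f=2→J2  10|5|4
M = 3(10−1)−2·5−4 = 27−10−4 = 13

M = 13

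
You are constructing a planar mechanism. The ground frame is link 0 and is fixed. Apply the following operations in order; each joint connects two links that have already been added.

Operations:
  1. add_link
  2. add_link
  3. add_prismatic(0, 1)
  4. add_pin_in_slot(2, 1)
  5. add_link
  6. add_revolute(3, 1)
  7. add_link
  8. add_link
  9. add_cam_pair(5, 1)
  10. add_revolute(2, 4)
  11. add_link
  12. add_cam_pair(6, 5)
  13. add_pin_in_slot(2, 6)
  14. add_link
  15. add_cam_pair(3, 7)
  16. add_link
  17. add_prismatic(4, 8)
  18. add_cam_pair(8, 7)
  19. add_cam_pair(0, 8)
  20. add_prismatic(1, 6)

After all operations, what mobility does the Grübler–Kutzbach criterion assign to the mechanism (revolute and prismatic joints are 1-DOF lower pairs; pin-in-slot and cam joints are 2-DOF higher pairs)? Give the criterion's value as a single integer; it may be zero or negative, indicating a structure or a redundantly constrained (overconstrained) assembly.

(L,J1,J2)=(1,0,0); link0 fixed
link1: (2,0,0)
link2: (3,0,0)
P 0-1 [J1]: (3,1,0)
PS 2-1 [J2]: (3,1,1)
link3: (4,1,1)
R 3-1 [J1]: (4,2,1)
link4: (5,2,1)
link5: (6,2,1)
C 5-1 [J2]: (6,2,2)
R 2-4 [J1]: (6,3,2)
link6: (7,3,2)
C 6-5 [J2]: (7,3,3)
PS 2-6 [J2]: (7,3,4)
link7: (8,3,4)
C 3-7 [J2]: (8,3,5)
link8: (9,3,5)
P 4-8 [J1]: (9,4,5)
C 8-7 [J2]: (9,4,6)
C 0-8 [J2]: (9,4,7)
P 1-6 [J1]: (9,5,7)
Grübler: 3·8 − 2·5 − 7 = 7

M = 7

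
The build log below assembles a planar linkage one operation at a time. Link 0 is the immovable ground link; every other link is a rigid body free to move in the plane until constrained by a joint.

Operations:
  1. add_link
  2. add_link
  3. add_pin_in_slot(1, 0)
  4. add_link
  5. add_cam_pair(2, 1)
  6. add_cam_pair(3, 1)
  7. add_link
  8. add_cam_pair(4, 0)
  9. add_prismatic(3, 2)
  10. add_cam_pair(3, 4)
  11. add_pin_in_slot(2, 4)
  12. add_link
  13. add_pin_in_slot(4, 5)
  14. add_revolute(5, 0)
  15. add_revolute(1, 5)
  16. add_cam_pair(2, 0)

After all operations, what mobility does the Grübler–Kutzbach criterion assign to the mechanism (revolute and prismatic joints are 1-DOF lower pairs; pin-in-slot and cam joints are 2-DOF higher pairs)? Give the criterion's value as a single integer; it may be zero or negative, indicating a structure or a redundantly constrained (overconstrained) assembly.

M = 1

ground; <1,0,0>
#1 <2,0,0>
#2 <3,0,0>
PS:1↔0 J2 <3,0,1>
#3 <4,0,1>
C:2↔1 J2 <4,0,2>
C:3↔1 J2 <4,0,3>
#4 <5,0,3>
C:4↔0 J2 <5,0,4>
P:3↔2 J1 <5,1,4>
C:3↔4 J2 <5,1,5>
PS:2↔4 J2 <5,1,6>
#5 <6,1,6>
PS:4↔5 J2 <6,1,7>
R:5↔0 J1 <6,2,7>
R:1↔5 J1 <6,3,7>
C:2↔0 J2 <6,3,8>
3×5 − 2×3 − 1×8 = 1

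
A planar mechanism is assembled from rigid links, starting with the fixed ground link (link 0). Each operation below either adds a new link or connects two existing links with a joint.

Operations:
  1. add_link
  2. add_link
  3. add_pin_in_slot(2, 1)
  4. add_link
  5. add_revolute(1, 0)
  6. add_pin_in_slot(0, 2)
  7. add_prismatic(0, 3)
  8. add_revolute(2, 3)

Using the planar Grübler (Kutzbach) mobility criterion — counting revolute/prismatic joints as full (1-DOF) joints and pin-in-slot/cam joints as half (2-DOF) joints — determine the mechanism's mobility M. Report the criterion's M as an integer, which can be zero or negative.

ground; <1,0,0>
#1 <2,0,0>
#2 <3,0,0>
PS:2↔1 J2 <3,0,1>
#3 <4,0,1>
R:1↔0 J1 <4,1,1>
PS:0↔2 J2 <4,1,2>
P:0↔3 J1 <4,2,2>
R:2↔3 J1 <4,3,2>
3×3 − 2×3 − 1×2 = 1

M = 1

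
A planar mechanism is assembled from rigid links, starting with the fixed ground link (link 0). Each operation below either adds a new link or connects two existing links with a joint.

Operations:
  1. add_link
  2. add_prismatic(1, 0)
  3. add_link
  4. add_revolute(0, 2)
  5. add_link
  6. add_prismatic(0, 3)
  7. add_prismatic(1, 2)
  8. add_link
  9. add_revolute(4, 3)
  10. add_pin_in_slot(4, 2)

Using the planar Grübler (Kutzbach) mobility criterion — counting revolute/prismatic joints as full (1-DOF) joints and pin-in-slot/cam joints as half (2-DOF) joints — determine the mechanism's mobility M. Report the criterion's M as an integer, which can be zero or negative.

link 0 = ground. State L|J1|J2 = 1|0|0
+link1  2|0|0
P(1,0) f=1→J1  2|1|0
+link2  3|1|0
R(0,2) f=1→J1  3|2|0
+link3  4|2|0
P(0,3) f=1→J1  4|3|0
P(1,2) f=1→J1  4|4|0
+link4  5|4|0
R(4,3) f=1→J1  5|5|0
PS(4,2) f=2→J2  5|5|1
M = 3(5−1)−2·5−1 = 12−10−1 = 1

M = 1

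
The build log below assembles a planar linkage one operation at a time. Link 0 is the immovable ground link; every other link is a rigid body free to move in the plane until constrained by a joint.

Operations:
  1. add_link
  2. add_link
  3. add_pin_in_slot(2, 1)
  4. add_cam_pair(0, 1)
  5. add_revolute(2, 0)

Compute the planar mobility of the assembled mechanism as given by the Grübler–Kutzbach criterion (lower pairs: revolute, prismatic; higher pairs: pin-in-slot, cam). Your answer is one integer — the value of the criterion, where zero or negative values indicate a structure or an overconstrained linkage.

ground; <1,0,0>
#1 <2,0,0>
#2 <3,0,0>
PS:2↔1 J2 <3,0,1>
C:0↔1 J2 <3,0,2>
R:2↔0 J1 <3,1,2>
3×2 − 2×1 − 1×2 = 2

M = 2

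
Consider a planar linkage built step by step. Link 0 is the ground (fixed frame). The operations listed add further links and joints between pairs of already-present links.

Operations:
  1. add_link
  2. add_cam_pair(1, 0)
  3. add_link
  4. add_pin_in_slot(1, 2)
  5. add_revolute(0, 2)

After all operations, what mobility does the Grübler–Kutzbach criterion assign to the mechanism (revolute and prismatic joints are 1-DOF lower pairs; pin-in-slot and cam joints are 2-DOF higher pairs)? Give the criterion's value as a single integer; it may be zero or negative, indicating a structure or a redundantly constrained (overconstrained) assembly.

M = 2

(L,J1,J2)=(1,0,0); link0 fixed
link1: (2,0,0)
C 1-0 [J2]: (2,0,1)
link2: (3,0,1)
PS 1-2 [J2]: (3,0,2)
R 0-2 [J1]: (3,1,2)
Grübler: 3·2 − 2·1 − 2 = 2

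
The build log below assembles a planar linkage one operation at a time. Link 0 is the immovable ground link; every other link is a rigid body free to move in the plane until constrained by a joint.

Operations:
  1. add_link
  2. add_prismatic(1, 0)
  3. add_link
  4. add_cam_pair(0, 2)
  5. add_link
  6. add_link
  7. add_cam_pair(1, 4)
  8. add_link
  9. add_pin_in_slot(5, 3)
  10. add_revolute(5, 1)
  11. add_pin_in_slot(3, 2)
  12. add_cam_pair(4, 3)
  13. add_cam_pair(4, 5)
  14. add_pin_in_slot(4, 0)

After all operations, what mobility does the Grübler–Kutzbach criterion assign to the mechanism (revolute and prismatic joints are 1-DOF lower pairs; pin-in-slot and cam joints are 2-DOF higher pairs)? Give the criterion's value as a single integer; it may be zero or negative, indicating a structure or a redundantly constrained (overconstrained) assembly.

ground; <1,0,0>
#1 <2,0,0>
P:1↔0 J1 <2,1,0>
#2 <3,1,0>
C:0↔2 J2 <3,1,1>
#3 <4,1,1>
#4 <5,1,1>
C:1↔4 J2 <5,1,2>
#5 <6,1,2>
PS:5↔3 J2 <6,1,3>
R:5↔1 J1 <6,2,3>
PS:3↔2 J2 <6,2,4>
C:4↔3 J2 <6,2,5>
C:4↔5 J2 <6,2,6>
PS:4↔0 J2 <6,2,7>
3×5 − 2×2 − 1×7 = 4

M = 4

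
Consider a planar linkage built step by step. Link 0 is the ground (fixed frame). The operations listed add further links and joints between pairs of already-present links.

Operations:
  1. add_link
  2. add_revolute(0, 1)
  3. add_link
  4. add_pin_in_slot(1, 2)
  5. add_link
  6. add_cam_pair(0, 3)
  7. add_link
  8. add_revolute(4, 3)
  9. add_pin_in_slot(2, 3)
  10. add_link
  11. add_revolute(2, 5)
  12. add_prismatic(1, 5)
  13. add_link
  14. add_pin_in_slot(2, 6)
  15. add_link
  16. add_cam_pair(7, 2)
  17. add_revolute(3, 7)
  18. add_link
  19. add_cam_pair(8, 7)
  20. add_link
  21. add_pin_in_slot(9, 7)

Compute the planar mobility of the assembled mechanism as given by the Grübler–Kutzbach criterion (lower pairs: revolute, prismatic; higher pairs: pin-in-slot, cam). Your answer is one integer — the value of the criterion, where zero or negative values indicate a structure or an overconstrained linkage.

L=1 J1=0 J2=0
add link → L=2 J1=0 J2=0
R@0,1 dof=1 J1 → L=2 J1=1 J2=0
add link → L=3 J1=1 J2=0
PS@1,2 dof=2 J2 → L=3 J1=1 J2=1
add link → L=4 J1=1 J2=1
C@0,3 dof=2 J2 → L=4 J1=1 J2=2
add link → L=5 J1=1 J2=2
R@4,3 dof=1 J1 → L=5 J1=2 J2=2
PS@2,3 dof=2 J2 → L=5 J1=2 J2=3
add link → L=6 J1=2 J2=3
R@2,5 dof=1 J1 → L=6 J1=3 J2=3
P@1,5 dof=1 J1 → L=6 J1=4 J2=3
add link → L=7 J1=4 J2=3
PS@2,6 dof=2 J2 → L=7 J1=4 J2=4
add link → L=8 J1=4 J2=4
C@7,2 dof=2 J2 → L=8 J1=4 J2=5
R@3,7 dof=1 J1 → L=8 J1=5 J2=5
add link → L=9 J1=5 J2=5
C@8,7 dof=2 J2 → L=9 J1=5 J2=6
add link → L=10 J1=5 J2=6
PS@9,7 dof=2 J2 → L=10 J1=5 J2=7
M=3(L−1)−2J1−J2=3·9−2·5−7=10

M = 10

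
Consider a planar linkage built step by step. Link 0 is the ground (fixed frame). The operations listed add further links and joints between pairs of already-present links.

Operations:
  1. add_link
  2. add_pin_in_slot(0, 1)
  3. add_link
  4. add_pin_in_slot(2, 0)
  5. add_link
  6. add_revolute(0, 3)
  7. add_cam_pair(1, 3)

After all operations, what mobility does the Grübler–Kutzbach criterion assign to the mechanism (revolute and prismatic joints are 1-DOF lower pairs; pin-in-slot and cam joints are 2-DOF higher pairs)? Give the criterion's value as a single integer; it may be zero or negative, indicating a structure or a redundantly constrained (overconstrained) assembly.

(L,J1,J2)=(1,0,0); link0 fixed
link1: (2,0,0)
PS 0-1 [J2]: (2,0,1)
link2: (3,0,1)
PS 2-0 [J2]: (3,0,2)
link3: (4,0,2)
R 0-3 [J1]: (4,1,2)
C 1-3 [J2]: (4,1,3)
Grübler: 3·3 − 2·1 − 3 = 4

M = 4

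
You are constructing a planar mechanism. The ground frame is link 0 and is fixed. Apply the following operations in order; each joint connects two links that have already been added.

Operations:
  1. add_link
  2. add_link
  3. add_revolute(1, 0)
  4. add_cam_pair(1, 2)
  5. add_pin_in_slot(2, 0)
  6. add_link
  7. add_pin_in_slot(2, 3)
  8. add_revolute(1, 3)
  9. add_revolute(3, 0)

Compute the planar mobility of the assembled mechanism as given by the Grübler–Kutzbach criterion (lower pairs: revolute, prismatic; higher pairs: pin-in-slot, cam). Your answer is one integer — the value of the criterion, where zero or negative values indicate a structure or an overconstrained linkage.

[1;0;0] (link 0 is ground)
L+ [2;0;0]
L+ [3;0;0]
R(1,0)∈J1 [3;1;0]
C(1,2)∈J2 [3;1;1]
PS(2,0)∈J2 [3;1;2]
L+ [4;1;2]
PS(2,3)∈J2 [4;1;3]
R(1,3)∈J1 [4;2;3]
R(3,0)∈J1 [4;3;3]
mobility = 9 − 6 − 3 = 0

M = 0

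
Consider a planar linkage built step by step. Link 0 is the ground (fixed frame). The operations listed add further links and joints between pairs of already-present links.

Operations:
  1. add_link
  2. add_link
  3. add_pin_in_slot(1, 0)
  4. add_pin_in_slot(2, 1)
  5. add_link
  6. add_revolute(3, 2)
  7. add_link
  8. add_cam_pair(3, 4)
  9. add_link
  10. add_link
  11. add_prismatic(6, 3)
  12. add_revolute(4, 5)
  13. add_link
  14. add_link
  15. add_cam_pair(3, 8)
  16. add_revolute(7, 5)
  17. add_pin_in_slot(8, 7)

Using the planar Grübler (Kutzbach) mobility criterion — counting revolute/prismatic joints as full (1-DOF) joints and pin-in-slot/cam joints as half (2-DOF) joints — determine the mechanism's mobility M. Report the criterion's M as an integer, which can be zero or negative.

M = 11

link 0 = ground. State L|J1|J2 = 1|0|0
+link1  2|0|0
+link2  3|0|0
PS(1,0) f=2→J2  3|0|1
PS(2,1) f=2→J2  3|0|2
+link3  4|0|2
R(3,2) f=1→J1  4|1|2
+link4  5|1|2
C(3,4) f=2→J2  5|1|3
+link5  6|1|3
+link6  7|1|3
P(6,3) f=1→J1  7|2|3
R(4,5) f=1→J1  7|3|3
+link7  8|3|3
+link8  9|3|3
C(3,8) f=2→J2  9|3|4
R(7,5) f=1→J1  9|4|4
PS(8,7) f=2→J2  9|4|5
M = 3(9−1)−2·4−5 = 24−8−5 = 11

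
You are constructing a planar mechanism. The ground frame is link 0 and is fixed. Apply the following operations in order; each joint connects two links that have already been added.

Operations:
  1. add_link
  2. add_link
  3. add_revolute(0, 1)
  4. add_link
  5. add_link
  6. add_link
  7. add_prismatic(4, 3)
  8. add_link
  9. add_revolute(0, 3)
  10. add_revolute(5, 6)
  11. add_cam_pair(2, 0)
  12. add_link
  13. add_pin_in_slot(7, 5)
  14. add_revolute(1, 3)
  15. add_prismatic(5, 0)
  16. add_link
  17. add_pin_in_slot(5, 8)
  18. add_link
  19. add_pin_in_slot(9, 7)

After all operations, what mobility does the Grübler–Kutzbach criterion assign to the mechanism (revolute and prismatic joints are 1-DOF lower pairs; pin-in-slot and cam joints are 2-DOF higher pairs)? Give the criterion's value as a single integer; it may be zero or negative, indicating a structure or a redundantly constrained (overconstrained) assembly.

L=1 J1=0 J2=0
add link → L=2 J1=0 J2=0
add link → L=3 J1=0 J2=0
R@0,1 dof=1 J1 → L=3 J1=1 J2=0
add link → L=4 J1=1 J2=0
add link → L=5 J1=1 J2=0
add link → L=6 J1=1 J2=0
P@4,3 dof=1 J1 → L=6 J1=2 J2=0
add link → L=7 J1=2 J2=0
R@0,3 dof=1 J1 → L=7 J1=3 J2=0
R@5,6 dof=1 J1 → L=7 J1=4 J2=0
C@2,0 dof=2 J2 → L=7 J1=4 J2=1
add link → L=8 J1=4 J2=1
PS@7,5 dof=2 J2 → L=8 J1=4 J2=2
R@1,3 dof=1 J1 → L=8 J1=5 J2=2
P@5,0 dof=1 J1 → L=8 J1=6 J2=2
add link → L=9 J1=6 J2=2
PS@5,8 dof=2 J2 → L=9 J1=6 J2=3
add link → L=10 J1=6 J2=3
PS@9,7 dof=2 J2 → L=10 J1=6 J2=4
M=3(L−1)−2J1−J2=3·9−2·6−4=11

M = 11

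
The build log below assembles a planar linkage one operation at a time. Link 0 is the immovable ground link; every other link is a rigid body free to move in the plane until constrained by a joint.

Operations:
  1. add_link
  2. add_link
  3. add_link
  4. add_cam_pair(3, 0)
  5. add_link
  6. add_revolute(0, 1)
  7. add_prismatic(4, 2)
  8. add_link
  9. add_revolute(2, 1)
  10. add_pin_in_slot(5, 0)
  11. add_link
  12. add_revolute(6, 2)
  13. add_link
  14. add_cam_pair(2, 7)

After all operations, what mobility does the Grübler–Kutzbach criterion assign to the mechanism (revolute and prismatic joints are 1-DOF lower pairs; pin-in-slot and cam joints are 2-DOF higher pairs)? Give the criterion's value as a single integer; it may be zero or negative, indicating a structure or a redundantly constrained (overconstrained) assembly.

ground; <1,0,0>
#1 <2,0,0>
#2 <3,0,0>
#3 <4,0,0>
C:3↔0 J2 <4,0,1>
#4 <5,0,1>
R:0↔1 J1 <5,1,1>
P:4↔2 J1 <5,2,1>
#5 <6,2,1>
R:2↔1 J1 <6,3,1>
PS:5↔0 J2 <6,3,2>
#6 <7,3,2>
R:6↔2 J1 <7,4,2>
#7 <8,4,2>
C:2↔7 J2 <8,4,3>
3×7 − 2×4 − 1×3 = 10

M = 10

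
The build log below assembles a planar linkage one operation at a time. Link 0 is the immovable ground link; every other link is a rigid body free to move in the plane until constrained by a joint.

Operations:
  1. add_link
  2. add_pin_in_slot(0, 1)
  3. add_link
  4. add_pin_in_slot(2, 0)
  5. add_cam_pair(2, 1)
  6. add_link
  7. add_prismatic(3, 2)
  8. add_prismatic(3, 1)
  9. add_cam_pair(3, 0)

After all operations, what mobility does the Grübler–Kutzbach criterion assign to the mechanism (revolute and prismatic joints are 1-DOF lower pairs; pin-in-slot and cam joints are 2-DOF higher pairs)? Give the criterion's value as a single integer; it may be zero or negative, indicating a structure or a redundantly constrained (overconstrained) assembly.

M = 1

(L,J1,J2)=(1,0,0); link0 fixed
link1: (2,0,0)
PS 0-1 [J2]: (2,0,1)
link2: (3,0,1)
PS 2-0 [J2]: (3,0,2)
C 2-1 [J2]: (3,0,3)
link3: (4,0,3)
P 3-2 [J1]: (4,1,3)
P 3-1 [J1]: (4,2,3)
C 3-0 [J2]: (4,2,4)
Grübler: 3·3 − 2·2 − 4 = 1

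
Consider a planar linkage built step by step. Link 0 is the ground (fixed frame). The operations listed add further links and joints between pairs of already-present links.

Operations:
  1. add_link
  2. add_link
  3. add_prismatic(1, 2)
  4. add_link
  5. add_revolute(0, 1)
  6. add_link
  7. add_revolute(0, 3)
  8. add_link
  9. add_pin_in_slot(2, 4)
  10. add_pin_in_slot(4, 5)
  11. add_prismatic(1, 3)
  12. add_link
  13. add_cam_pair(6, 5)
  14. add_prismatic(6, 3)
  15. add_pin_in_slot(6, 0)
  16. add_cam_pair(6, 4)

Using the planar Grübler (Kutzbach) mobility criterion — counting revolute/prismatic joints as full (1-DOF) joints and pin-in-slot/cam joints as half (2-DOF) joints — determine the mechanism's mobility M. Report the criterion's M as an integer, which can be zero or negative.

M = 3

ground; <1,0,0>
#1 <2,0,0>
#2 <3,0,0>
P:1↔2 J1 <3,1,0>
#3 <4,1,0>
R:0↔1 J1 <4,2,0>
#4 <5,2,0>
R:0↔3 J1 <5,3,0>
#5 <6,3,0>
PS:2↔4 J2 <6,3,1>
PS:4↔5 J2 <6,3,2>
P:1↔3 J1 <6,4,2>
#6 <7,4,2>
C:6↔5 J2 <7,4,3>
P:6↔3 J1 <7,5,3>
PS:6↔0 J2 <7,5,4>
C:6↔4 J2 <7,5,5>
3×6 − 2×5 − 1×5 = 3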